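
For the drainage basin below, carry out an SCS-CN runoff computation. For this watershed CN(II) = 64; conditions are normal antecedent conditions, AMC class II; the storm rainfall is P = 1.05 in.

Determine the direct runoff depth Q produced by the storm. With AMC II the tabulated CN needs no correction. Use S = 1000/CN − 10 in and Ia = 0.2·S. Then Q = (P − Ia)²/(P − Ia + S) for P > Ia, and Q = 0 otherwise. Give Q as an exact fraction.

Q = 0 in ≈ 0.000 in

CN(II) = 64; AMC II needs no correction.
S = 1000/64 − 10 = 45/8 in ≈ 5.625 in
Initial abstraction Ia = S/5 = (45/8)/5 = 9/8 ≈ 1.125 in
P = 1.050 ≤ Ia = 1.125 in: entire storm abstracted, Q = 0.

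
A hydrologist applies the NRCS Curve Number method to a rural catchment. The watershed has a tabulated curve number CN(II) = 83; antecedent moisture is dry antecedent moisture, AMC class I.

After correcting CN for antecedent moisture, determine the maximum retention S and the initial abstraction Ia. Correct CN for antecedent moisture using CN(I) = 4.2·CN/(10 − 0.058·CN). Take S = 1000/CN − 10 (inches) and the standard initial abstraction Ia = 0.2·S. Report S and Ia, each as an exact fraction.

CN(I) from CN(II)=83: (4.2·83)/(10 − 0.058·83) = 174300/2593 ≈ 67.219
Max retention: S = 1000/(174300/2593) − 10 = 8500/1743 in (≈ 4.877 in)
Ia = 0.2S: 0.2·4.877 = 0.975 in (exactly 1700/1743)

S = 8500/1743 in ≈ 4.877 in; Ia = 1700/1743 in ≈ 0.975 in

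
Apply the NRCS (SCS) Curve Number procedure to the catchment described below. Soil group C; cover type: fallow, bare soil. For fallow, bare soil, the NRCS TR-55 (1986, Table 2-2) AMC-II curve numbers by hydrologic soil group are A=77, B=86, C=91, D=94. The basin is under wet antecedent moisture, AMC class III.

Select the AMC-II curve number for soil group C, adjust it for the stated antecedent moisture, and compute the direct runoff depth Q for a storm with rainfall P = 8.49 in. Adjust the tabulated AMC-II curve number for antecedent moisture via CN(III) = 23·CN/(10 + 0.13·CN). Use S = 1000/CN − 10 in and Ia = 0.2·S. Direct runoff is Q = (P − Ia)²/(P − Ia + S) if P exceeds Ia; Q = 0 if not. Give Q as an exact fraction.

NRCS table: fallow, bare soil, soil group C → CN(II) = 91
Wet (AMC III): CN(III) = 23·91/(10 + 0.13·91) = 2093/(2183/100) = 209300/2183 ≈ 95.877
Retention S: 1000/CN − 10 with CN=95.877 → S = 900/2093 ≈ 0.430 in
Initial abstraction Ia = S/5 = (900/2093)/5 = 180/2093 ≈ 0.086 in
Since P=8.490 > Ia=0.086: effective rainfall P−Ia = 1758957/209300 in
Q = (1758957/209300)²/((1758957/209300) + 900/2093) = (3093929727849/43806490000)/(1848957/209300) = 1031309909283/128995566700 in ≈ 7.995 in

Q = 1031309909283/128995566700 in ≈ 7.995 in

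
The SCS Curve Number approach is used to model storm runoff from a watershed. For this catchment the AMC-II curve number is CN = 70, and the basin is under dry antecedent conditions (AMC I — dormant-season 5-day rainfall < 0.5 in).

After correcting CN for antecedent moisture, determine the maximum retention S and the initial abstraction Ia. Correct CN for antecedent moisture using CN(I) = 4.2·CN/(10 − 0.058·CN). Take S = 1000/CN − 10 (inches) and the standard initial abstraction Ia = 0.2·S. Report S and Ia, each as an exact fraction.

S = 500/49 in ≈ 10.204 in; Ia = 100/49 in ≈ 2.041 in

Adjust CN=70 to AMC I: 4.2·70/(10 − 0.058·70) → 294 ÷ (297/50) = 4900/99 ≈ 49.495
S = 1000/(4900/99) − 10 = 500/49 in ≈ 10.204 in
Ia = 0.2S: 0.2·10.204 = 2.041 in (exactly 100/49)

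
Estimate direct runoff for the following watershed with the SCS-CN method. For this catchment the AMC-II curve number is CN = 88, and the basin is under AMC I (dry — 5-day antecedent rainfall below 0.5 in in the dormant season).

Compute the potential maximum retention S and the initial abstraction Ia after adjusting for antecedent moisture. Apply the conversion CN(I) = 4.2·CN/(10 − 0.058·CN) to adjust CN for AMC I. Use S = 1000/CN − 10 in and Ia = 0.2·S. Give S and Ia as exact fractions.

S = 250/77 in ≈ 3.247 in; Ia = 50/77 in ≈ 0.649 in

Adjust CN=88 to AMC I: 4.2·88/(10 − 0.058·88) → (1848/5) ÷ (612/125) = 3850/51 ≈ 75.490
Max retention: S = 1000/(3850/51) − 10 = 250/77 in (≈ 3.247 in)
Ia = 0.2·(250/77) = 50/77 in ≈ 0.649 in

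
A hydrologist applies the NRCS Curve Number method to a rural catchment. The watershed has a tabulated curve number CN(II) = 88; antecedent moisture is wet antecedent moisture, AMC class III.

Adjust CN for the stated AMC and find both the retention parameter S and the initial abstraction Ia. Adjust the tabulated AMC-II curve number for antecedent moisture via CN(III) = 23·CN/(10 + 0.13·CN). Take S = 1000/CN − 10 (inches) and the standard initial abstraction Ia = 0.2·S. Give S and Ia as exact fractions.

S = 150/253 in ≈ 0.593 in; Ia = 30/253 in ≈ 0.119 in

Wet (AMC III): CN(III) = 23·88/(10 + 0.13·88) = 2024/(536/25) = 6325/67 ≈ 94.403
Max retention: S = 1000/(6325/67) − 10 = 150/253 in (≈ 0.593 in)
Initial abstraction Ia = S/5 = (150/253)/5 = 30/253 ≈ 0.119 in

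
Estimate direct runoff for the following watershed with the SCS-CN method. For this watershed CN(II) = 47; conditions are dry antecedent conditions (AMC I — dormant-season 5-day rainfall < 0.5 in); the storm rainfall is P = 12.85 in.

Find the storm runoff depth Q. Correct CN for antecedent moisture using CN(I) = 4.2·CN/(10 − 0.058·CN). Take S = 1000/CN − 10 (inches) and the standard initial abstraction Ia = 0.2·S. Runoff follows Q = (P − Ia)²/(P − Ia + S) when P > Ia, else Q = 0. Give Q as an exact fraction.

Adjust CN=47 to AMC I: 4.2·47/(10 − 0.058·47) → (987/5) ÷ (3637/500) = 98700/3637 ≈ 27.138
S = 1000/(98700/3637) − 10 = 26500/987 in ≈ 26.849 in
Ia = 0.2S: 0.2·26.849 = 5.370 in (exactly 5300/987)
Excess rainfall: 12.850 − 5.370 = 7.480 in; P > Ia so Q > 0
Q = (147659/19740)²/((147659/19740) + 26500/987) = (21803180281/389667600)/(677659/19740) = 21803180281/13376988660 in ≈ 1.630 in

Q = 21803180281/13376988660 in ≈ 1.630 in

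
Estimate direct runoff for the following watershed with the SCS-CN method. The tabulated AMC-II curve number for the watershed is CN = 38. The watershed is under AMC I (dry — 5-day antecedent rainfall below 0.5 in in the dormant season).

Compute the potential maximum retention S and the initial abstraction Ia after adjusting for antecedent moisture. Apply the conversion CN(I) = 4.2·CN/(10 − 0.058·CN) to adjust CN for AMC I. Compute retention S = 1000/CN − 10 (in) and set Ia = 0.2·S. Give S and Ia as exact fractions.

S = 15500/399 in ≈ 38.847 in; Ia = 3100/399 in ≈ 7.769 in

Dry (AMC I): CN(I) = 4.2·38/(10 − 0.058·38) = (798/5)/(1949/250) = 39900/1949 ≈ 20.472
S = 1000/(39900/1949) − 10 = 15500/399 in ≈ 38.847 in
Ia = 0.2S: 0.2·38.847 = 7.769 in (exactly 3100/399)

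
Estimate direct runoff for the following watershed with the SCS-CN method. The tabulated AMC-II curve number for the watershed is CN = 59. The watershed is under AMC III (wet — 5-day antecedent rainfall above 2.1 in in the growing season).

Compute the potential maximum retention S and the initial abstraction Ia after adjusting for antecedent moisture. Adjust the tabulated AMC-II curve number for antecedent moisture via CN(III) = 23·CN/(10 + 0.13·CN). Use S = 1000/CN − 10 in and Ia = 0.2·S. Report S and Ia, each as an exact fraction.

CN(III) from CN(II)=59: (23·59)/(10 + 0.13·59) = 135700/1767 ≈ 76.797
Max retention: S = 1000/(135700/1767) − 10 = 4100/1357 in (≈ 3.021 in)
Ia = 0.2S: 0.2·3.021 = 0.604 in (exactly 820/1357)

S = 4100/1357 in ≈ 3.021 in; Ia = 820/1357 in ≈ 0.604 in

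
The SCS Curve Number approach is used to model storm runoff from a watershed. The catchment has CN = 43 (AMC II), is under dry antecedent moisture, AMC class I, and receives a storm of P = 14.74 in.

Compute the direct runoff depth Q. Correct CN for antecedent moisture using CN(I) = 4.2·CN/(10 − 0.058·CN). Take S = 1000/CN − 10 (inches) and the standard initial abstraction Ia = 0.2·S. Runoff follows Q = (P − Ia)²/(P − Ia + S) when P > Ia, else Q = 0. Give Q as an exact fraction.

Dry (AMC I): CN(I) = 4.2·43/(10 − 0.058·43) = (903/5)/(3753/500) = 30100/1251 ≈ 24.061
S = 1000/(30100/1251) − 10 = 9500/301 in ≈ 31.561 in
Ia = 0.2·(9500/301) = 1900/301 in ≈ 6.312 in
Since P=14.740 > Ia=6.312: effective rainfall P−Ia = 126837/15050 in
Runoff Q = (P−Ia)²/(P−Ia+S) = (8.428)²/(8.428+31.561) = 16087624569/9057646850 ≈ 1.776 in

Q = 16087624569/9057646850 in ≈ 1.776 in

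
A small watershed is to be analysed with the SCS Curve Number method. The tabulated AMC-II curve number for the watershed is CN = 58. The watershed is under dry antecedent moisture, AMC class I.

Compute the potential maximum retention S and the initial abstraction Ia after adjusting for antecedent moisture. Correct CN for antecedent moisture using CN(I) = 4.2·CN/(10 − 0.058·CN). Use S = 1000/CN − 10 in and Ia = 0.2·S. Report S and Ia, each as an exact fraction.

Adjust CN=58 to AMC I: 4.2·58/(10 − 0.058·58) → (1218/5) ÷ (1659/250) = 2900/79 ≈ 36.709
Retention S: 1000/CN − 10 with CN=36.709 → S = 500/29 ≈ 17.241 in
Initial abstraction Ia = S/5 = (500/29)/5 = 100/29 ≈ 3.448 in

S = 500/29 in ≈ 17.241 in; Ia = 100/29 in ≈ 3.448 in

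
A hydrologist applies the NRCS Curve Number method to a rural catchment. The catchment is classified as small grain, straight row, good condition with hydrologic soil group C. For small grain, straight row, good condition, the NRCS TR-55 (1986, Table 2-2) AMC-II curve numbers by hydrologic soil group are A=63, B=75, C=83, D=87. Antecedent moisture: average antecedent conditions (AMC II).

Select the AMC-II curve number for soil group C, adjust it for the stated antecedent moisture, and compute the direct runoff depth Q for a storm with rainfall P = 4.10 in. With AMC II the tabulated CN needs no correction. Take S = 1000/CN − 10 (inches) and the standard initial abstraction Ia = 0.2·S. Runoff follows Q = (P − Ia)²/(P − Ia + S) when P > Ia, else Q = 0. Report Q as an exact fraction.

NRCS table: small grain, straight row, good condition, soil group C → CN(II) = 83
Average conditions: CN = 83 (no AMC adjustment).
Retention S: 1000/CN − 10 with CN=83.000 → S = 170/83 ≈ 2.048 in
Ia = 0.2S: 0.2·2.048 = 0.410 in (exactly 34/83)
Since P=4.100 > Ia=0.410: effective rainfall P−Ia = 3063/830 in
Q: (3063/830)² ÷ (4763/830) = 9381969/3953290 in (≈ 2.373 in)

Q = 9381969/3953290 in ≈ 2.373 in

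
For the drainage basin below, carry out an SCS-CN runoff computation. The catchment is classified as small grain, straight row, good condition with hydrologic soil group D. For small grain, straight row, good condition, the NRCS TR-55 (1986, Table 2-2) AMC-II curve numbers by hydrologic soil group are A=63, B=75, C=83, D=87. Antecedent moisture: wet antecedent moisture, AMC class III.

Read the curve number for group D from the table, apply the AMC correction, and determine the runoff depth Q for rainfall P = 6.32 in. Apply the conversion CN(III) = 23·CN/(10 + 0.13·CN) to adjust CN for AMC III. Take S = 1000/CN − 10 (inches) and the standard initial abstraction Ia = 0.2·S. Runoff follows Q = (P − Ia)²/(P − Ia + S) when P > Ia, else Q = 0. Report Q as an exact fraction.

NRCS table: small grain, straight row, good condition, soil group D → CN(II) = 87
Wet (AMC III): CN(III) = 23·87/(10 + 0.13·87) = 2001/(2131/100) = 200100/2131 ≈ 93.900
Retention S: 1000/CN − 10 with CN=93.900 → S = 1300/2001 ≈ 0.650 in
Ia = 0.2·(1300/2001) = 260/2001 in ≈ 0.130 in
P − Ia = 6.320 − 0.130 = 309658/50025 ≈ 6.190 in (> 0, runoff occurs)
Q = (309658/50025)²/((309658/50025) + 1300/2001) = (95888076964/2502500625)/(342158/50025) = 47944038482/8558226975 in ≈ 5.602 in

Q = 47944038482/8558226975 in ≈ 5.602 in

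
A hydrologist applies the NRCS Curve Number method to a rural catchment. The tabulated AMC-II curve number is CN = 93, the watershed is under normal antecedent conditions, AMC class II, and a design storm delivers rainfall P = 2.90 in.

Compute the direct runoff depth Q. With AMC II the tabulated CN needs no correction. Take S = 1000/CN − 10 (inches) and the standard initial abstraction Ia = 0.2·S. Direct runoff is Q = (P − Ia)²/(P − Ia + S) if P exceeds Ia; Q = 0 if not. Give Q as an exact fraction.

Q = 6538249/3029010 in ≈ 2.159 in

Average conditions: CN = 93 (no AMC adjustment).
S = 1000/93 − 10 = 70/93 in ≈ 0.753 in
Ia = 0.2S: 0.2·0.753 = 0.151 in (exactly 14/93)
Since P=2.900 > Ia=0.151: effective rainfall P−Ia = 2557/930 in
Q = (2557/930)²/((2557/930) + 70/93) = (6538249/864900)/(3257/930) = 6538249/3029010 in ≈ 2.159 in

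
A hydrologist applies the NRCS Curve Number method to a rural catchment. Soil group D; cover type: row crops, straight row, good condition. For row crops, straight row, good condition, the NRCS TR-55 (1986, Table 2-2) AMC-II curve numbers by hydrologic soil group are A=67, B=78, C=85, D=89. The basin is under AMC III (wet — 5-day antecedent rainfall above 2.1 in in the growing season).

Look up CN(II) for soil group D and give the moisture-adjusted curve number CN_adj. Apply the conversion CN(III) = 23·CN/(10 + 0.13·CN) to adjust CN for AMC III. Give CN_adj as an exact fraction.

NRCS table: row crops, straight row, good condition, soil group D → CN(II) = 89
Adjust CN=89 to AMC III: 23·89/(10 + 0.13·89) → 2047 ÷ (2157/100) = 204700/2157 ≈ 94.900

CN_adj = 204700/2157 ≈ 94.900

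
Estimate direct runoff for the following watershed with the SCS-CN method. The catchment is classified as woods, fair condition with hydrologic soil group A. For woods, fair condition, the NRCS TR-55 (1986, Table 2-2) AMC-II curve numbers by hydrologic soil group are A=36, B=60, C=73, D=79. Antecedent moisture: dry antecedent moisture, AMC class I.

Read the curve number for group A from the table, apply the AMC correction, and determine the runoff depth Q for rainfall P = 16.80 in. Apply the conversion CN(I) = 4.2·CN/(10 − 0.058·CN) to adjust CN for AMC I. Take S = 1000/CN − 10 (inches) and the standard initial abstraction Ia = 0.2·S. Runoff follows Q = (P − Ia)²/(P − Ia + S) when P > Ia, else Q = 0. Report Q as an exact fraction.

Q = 15507844/11310705 in ≈ 1.371 in

NRCS table: woods, fair condition, soil group A → CN(II) = 36
Dry (AMC I): CN(I) = 4.2·36/(10 − 0.058·36) = (756/5)/(989/125) = 18900/989 ≈ 19.110
S = 1000/(18900/989) − 10 = 8000/189 in ≈ 42.328 in
Ia = 0.2S: 0.2·42.328 = 8.466 in (exactly 1600/189)
Since P=16.800 > Ia=8.466: effective rainfall P−Ia = 7876/945 in
Runoff Q = (P−Ia)²/(P−Ia+S) = (8.334)²/(8.334+42.328) = 15507844/11310705 ≈ 1.371 in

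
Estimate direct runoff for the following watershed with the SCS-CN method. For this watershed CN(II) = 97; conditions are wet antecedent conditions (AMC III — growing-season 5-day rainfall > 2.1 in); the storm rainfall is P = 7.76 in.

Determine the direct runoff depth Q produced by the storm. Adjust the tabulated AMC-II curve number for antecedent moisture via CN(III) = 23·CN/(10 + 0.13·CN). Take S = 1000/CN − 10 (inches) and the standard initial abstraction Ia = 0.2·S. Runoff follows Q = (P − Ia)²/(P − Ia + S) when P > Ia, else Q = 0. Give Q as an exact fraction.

Q = 93015883298/12237425425 in ≈ 7.601 in

Adjust CN=97 to AMC III: 23·97/(10 + 0.13·97) → 2231 ÷ (2261/100) = 223100/2261 ≈ 98.673
Max retention: S = 1000/(223100/2261) − 10 = 300/2231 in (≈ 0.134 in)
Ia = 0.2S: 0.2·0.134 = 0.027 in (exactly 60/2231)
P − Ia = 7.760 − 0.027 = 431314/55775 ≈ 7.733 in (> 0, runoff occurs)
Q: (431314/55775)² ÷ (438814/55775) = 93015883298/12237425425 in (≈ 7.601 in)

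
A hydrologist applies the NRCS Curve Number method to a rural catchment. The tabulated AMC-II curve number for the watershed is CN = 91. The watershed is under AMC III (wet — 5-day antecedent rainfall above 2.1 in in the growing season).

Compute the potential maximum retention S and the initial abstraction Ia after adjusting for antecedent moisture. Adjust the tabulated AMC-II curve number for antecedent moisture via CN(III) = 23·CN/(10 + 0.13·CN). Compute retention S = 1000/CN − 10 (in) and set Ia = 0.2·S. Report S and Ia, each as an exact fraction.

S = 900/2093 in ≈ 0.430 in; Ia = 180/2093 in ≈ 0.086 in

Adjust CN=91 to AMC III: 23·91/(10 + 0.13·91) → 2093 ÷ (2183/100) = 209300/2183 ≈ 95.877
S = 1000/(209300/2183) − 10 = 900/2093 in ≈ 0.430 in
Ia = 0.2S: 0.2·0.430 = 0.086 in (exactly 180/2093)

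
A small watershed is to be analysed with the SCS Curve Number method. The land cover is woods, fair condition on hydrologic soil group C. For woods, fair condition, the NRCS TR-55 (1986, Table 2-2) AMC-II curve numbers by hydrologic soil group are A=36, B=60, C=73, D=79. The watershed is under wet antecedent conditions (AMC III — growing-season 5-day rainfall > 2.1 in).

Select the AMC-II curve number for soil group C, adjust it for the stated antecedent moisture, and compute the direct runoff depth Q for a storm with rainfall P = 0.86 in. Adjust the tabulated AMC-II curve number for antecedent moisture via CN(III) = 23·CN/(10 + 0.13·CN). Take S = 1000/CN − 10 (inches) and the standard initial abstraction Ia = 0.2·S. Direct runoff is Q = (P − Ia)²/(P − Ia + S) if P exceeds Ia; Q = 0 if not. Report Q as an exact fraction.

Q = 2042768809/15127538150 in ≈ 0.135 in

NRCS table: woods, fair condition, soil group C → CN(II) = 73
CN(III) from CN(II)=73: (23·73)/(10 + 0.13·73) = 167900/1949 ≈ 86.147
Max retention: S = 1000/(167900/1949) − 10 = 2700/1679 in (≈ 1.608 in)
Ia = 0.2S: 0.2·1.608 = 0.322 in (exactly 540/1679)
P − Ia = 0.860 − 0.322 = 45197/83950 ≈ 0.538 in (> 0, runoff occurs)
Runoff Q = (P−Ia)²/(P−Ia+S) = (0.538)²/(0.538+1.608) = 2042768809/15127538150 ≈ 0.135 in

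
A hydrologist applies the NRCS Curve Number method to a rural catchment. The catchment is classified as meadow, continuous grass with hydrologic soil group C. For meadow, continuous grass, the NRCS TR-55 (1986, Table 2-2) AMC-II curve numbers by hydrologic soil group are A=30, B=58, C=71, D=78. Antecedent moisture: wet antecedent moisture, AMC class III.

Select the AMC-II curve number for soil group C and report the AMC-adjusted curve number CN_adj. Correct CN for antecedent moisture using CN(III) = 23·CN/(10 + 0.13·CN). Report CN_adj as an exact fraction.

CN_adj = 163300/1923 ≈ 84.919

NRCS table: meadow, continuous grass, soil group C → CN(II) = 71
Adjust CN=71 to AMC III: 23·71/(10 + 0.13·71) → 1633 ÷ (1923/100) = 163300/1923 ≈ 84.919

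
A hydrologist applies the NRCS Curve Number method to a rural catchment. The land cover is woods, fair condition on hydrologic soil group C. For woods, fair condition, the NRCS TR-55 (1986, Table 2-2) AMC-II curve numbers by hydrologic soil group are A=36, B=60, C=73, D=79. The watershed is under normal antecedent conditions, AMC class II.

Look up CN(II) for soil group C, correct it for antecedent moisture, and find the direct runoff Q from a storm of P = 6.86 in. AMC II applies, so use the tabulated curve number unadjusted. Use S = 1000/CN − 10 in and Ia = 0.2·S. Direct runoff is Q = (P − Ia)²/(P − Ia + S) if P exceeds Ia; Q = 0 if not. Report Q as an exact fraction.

NRCS table: woods, fair condition, soil group C → CN(II) = 73
CN(II) = 73; AMC II needs no correction.
Retention S: 1000/CN − 10 with CN=73.000 → S = 270/73 ≈ 3.699 in
Ia = 0.2·(270/73) = 54/73 in ≈ 0.740 in
P − Ia = 6.860 − 0.740 = 22339/3650 ≈ 6.120 in (> 0, runoff occurs)
Runoff Q = (P−Ia)²/(P−Ia+S) = (6.120)²/(6.120+3.699) = 499030921/130812350 ≈ 3.815 in

Q = 499030921/130812350 in ≈ 3.815 in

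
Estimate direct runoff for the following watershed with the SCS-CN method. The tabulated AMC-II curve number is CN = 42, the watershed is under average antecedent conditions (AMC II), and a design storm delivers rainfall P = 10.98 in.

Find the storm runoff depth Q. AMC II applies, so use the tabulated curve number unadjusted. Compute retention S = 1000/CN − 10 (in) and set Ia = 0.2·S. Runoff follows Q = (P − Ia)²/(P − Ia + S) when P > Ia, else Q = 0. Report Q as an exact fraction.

CN(II) = 42; AMC II needs no correction.
S = 1000/42 − 10 = 290/21 in ≈ 13.810 in
Initial abstraction Ia = S/5 = (290/21)/5 = 58/21 ≈ 2.762 in
Since P=10.980 > Ia=2.762: effective rainfall P−Ia = 8629/1050 in
Q: (8629/1050)² ÷ (23129/1050) = 74459641/24285450 in (≈ 3.066 in)

Q = 74459641/24285450 in ≈ 3.066 in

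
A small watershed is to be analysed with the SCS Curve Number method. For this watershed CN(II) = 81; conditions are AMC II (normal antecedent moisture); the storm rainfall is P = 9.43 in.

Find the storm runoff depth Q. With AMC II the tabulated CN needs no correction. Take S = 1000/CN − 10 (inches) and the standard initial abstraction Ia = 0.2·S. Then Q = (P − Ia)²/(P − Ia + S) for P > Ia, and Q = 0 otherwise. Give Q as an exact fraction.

Q = 5268291889/741822300 in ≈ 7.102 in

Average conditions: CN = 81 (no AMC adjustment).
Max retention: S = 1000/81 − 10 = 190/81 in (≈ 2.346 in)
Ia = 0.2·(190/81) = 38/81 in ≈ 0.469 in
P − Ia = 9.430 − 0.469 = 72583/8100 ≈ 8.961 in (> 0, runoff occurs)
Q: (72583/8100)² ÷ (91583/8100) = 5268291889/741822300 in (≈ 7.102 in)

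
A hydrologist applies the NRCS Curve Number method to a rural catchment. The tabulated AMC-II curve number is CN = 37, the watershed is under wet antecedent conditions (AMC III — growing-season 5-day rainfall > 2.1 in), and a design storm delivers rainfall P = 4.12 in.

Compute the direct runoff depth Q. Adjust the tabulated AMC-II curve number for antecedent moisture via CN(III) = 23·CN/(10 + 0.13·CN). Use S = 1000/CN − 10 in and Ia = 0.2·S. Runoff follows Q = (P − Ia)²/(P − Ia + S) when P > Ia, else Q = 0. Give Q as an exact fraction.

Q = 3153159409/4545467575 in ≈ 0.694 in

Adjust CN=37 to AMC III: 23·37/(10 + 0.13·37) → 851 ÷ (1481/100) = 85100/1481 ≈ 57.461
S = 1000/(85100/1481) − 10 = 6300/851 in ≈ 7.403 in
Ia = 0.2·(6300/851) = 1260/851 in ≈ 1.481 in
Since P=4.120 > Ia=1.481: effective rainfall P−Ia = 56153/21275 in
Runoff Q = (P−Ia)²/(P−Ia+S) = (2.639)²/(2.639+7.403) = 3153159409/4545467575 ≈ 0.694 in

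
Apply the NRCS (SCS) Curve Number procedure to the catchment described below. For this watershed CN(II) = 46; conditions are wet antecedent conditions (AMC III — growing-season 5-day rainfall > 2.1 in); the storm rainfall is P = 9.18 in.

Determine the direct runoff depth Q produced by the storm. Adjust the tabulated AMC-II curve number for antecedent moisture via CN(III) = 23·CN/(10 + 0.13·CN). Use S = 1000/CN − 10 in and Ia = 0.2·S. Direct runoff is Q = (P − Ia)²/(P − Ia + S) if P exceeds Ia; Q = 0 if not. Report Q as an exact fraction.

Adjust CN=46 to AMC III: 23·46/(10 + 0.13·46) → 1058 ÷ (799/50) = 52900/799 ≈ 66.208
Retention S: 1000/CN − 10 with CN=66.208 → S = 2700/529 ≈ 5.104 in
Initial abstraction Ia = S/5 = (2700/529)/5 = 540/529 ≈ 1.021 in
Since P=9.180 > Ia=1.021: effective rainfall P−Ia = 215811/26450 in
Q: (215811/26450)² ÷ (350811/26450) = 574992441/114554950 in (≈ 5.019 in)

Q = 574992441/114554950 in ≈ 5.019 in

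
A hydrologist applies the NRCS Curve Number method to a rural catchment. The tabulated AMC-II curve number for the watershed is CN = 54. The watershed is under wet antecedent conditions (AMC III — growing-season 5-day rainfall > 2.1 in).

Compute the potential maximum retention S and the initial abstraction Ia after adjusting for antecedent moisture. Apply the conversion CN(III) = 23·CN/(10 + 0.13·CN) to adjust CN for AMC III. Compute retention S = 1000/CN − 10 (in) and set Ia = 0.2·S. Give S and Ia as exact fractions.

S = 100/27 in ≈ 3.704 in; Ia = 20/27 in ≈ 0.741 in

CN(III) from CN(II)=54: (23·54)/(10 + 0.13·54) = 2700/37 ≈ 72.973
Retention S: 1000/CN − 10 with CN=72.973 → S = 100/27 ≈ 3.704 in
Ia = 0.2·(100/27) = 20/27 in ≈ 0.741 in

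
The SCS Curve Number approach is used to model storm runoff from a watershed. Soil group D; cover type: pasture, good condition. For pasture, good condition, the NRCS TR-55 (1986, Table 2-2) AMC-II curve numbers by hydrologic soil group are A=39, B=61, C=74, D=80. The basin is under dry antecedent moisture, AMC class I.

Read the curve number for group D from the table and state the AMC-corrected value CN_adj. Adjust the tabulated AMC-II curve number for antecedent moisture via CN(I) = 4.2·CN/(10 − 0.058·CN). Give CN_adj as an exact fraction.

CN_adj = 4200/67 ≈ 62.687

NRCS table: pasture, good condition, soil group D → CN(II) = 80
CN(I) from CN(II)=80: (4.2·80)/(10 − 0.058·80) = 4200/67 ≈ 62.687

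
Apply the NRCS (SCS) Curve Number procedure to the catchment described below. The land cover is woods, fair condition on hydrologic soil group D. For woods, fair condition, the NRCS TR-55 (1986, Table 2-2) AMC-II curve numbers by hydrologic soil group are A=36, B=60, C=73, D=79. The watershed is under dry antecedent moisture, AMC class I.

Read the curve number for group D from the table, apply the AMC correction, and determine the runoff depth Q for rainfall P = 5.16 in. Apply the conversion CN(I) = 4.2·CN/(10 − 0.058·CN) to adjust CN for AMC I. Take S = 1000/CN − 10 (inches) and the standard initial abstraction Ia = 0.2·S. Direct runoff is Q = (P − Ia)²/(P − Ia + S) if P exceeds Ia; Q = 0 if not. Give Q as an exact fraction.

NRCS table: woods, fair condition, soil group D → CN(II) = 79
CN(I) from CN(II)=79: (4.2·79)/(10 − 0.058·79) = 7900/129 ≈ 61.240
Retention S: 1000/CN − 10 with CN=61.240 → S = 500/79 ≈ 6.329 in
Initial abstraction Ia = S/5 = (500/79)/5 = 100/79 ≈ 1.266 in
Excess rainfall: 5.160 − 1.266 = 3.894 in; P > Ia so Q > 0
Runoff Q = (P−Ia)²/(P−Ia+S) = (3.894)²/(3.894+6.329) = 59151481/39877225 ≈ 1.483 in

Q = 59151481/39877225 in ≈ 1.483 in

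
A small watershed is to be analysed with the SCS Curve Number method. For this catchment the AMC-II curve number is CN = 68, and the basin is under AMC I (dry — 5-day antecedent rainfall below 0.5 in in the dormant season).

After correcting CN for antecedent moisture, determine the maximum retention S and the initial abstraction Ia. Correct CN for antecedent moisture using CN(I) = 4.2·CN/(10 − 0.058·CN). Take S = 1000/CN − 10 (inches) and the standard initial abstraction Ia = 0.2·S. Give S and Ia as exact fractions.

S = 4000/357 in ≈ 11.204 in; Ia = 800/357 in ≈ 2.241 in

Dry (AMC I): CN(I) = 4.2·68/(10 − 0.058·68) = (1428/5)/(757/125) = 35700/757 ≈ 47.160
Retention S: 1000/CN − 10 with CN=47.160 → S = 4000/357 ≈ 11.204 in
Ia = 0.2·(4000/357) = 800/357 in ≈ 2.241 in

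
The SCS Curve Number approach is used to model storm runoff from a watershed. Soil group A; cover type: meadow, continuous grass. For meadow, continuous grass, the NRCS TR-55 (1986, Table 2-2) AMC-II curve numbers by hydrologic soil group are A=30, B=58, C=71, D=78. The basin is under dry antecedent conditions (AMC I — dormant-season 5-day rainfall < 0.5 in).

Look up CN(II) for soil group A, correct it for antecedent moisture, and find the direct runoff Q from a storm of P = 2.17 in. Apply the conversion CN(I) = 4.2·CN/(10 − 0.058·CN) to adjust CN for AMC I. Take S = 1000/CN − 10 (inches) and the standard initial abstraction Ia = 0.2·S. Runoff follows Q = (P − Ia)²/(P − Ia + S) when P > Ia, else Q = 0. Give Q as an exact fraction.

Q = 0 in ≈ 0.000 in

NRCS table: meadow, continuous grass, soil group A → CN(II) = 30
CN(I) from CN(II)=30: (4.2·30)/(10 − 0.058·30) = 900/59 ≈ 15.254
Retention S: 1000/CN − 10 with CN=15.254 → S = 500/9 ≈ 55.556 in
Initial abstraction Ia = S/5 = (500/9)/5 = 100/9 ≈ 11.111 in
P = 2.170 ≤ Ia = 11.111 in: entire storm abstracted, Q = 0.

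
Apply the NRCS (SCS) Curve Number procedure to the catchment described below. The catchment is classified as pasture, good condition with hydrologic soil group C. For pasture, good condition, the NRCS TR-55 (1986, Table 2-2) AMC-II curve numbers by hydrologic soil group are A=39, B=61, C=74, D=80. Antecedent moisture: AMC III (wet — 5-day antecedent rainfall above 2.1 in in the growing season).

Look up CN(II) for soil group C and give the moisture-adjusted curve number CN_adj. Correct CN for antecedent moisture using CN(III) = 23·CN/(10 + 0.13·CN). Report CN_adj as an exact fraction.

CN_adj = 85100/981 ≈ 86.748

NRCS table: pasture, good condition, soil group C → CN(II) = 74
Wet (AMC III): CN(III) = 23·74/(10 + 0.13·74) = 1702/(981/50) = 85100/981 ≈ 86.748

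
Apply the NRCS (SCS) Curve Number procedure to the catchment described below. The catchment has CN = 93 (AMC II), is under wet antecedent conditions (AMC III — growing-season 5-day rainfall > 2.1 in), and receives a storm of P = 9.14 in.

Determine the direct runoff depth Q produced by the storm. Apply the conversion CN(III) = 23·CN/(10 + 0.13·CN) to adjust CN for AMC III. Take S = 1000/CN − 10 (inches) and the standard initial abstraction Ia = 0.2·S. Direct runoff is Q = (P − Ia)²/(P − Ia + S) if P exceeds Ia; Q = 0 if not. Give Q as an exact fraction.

Wet (AMC III): CN(III) = 23·93/(10 + 0.13·93) = 2139/(2209/100) = 213900/2209 ≈ 96.831
Max retention: S = 1000/(213900/2209) − 10 = 700/2139 in (≈ 0.327 in)
Ia = 0.2·(700/2139) = 140/2139 in ≈ 0.065 in
Since P=9.140 > Ia=0.065: effective rainfall P−Ia = 970523/106950 in
Runoff Q = (P−Ia)²/(P−Ia+S) = (9.075)²/(9.075+0.327) = 941914893529/107540684850 ≈ 8.759 in

Q = 941914893529/107540684850 in ≈ 8.759 in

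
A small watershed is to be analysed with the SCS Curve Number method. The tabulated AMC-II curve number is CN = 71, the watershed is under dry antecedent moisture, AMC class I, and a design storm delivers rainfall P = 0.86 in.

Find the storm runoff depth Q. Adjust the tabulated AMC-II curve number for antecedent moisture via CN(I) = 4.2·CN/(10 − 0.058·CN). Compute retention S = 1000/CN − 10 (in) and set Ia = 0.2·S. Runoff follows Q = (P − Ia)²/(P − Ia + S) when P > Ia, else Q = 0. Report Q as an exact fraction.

Q = 0 in ≈ 0.000 in

Adjust CN=71 to AMC I: 4.2·71/(10 − 0.058·71) → (1491/5) ÷ (2941/500) = 149100/2941 ≈ 50.697
Retention S: 1000/CN − 10 with CN=50.697 → S = 14500/1491 ≈ 9.725 in
Ia = 0.2S: 0.2·9.725 = 1.945 in (exactly 2900/1491)
P = 0.860 ≤ Ia = 1.945 in: entire storm abstracted, Q = 0.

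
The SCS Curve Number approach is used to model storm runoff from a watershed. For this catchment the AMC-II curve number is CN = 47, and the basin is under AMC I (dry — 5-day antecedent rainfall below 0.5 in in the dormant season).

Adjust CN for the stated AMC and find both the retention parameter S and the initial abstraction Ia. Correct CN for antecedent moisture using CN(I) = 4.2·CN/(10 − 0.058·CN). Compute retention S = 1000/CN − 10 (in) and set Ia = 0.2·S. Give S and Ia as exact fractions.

Dry (AMC I): CN(I) = 4.2·47/(10 − 0.058·47) = (987/5)/(3637/500) = 98700/3637 ≈ 27.138
Max retention: S = 1000/(98700/3637) − 10 = 26500/987 in (≈ 26.849 in)
Ia = 0.2·(26500/987) = 5300/987 in ≈ 5.370 in

S = 26500/987 in ≈ 26.849 in; Ia = 5300/987 in ≈ 5.370 in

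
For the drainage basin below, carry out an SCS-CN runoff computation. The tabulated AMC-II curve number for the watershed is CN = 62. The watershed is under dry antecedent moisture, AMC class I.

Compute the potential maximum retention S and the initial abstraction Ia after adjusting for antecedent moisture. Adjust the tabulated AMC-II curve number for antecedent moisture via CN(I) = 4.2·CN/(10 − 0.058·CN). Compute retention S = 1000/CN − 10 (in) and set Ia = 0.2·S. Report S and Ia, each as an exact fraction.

S = 9500/651 in ≈ 14.593 in; Ia = 1900/651 in ≈ 2.919 in

Adjust CN=62 to AMC I: 4.2·62/(10 − 0.058·62) → (1302/5) ÷ (1601/250) = 65100/1601 ≈ 40.662
S = 1000/(65100/1601) − 10 = 9500/651 in ≈ 14.593 in
Ia = 0.2·(9500/651) = 1900/651 in ≈ 2.919 in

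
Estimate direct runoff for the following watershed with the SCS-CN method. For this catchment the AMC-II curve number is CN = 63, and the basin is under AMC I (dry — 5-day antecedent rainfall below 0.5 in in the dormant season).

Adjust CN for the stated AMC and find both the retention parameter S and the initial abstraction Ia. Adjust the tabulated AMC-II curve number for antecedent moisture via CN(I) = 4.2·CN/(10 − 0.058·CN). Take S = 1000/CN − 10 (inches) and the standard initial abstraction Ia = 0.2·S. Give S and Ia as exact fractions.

S = 18500/1323 in ≈ 13.983 in; Ia = 3700/1323 in ≈ 2.797 in

Adjust CN=63 to AMC I: 4.2·63/(10 − 0.058·63) → (1323/5) ÷ (3173/500) = 132300/3173 ≈ 41.696
Max retention: S = 1000/(132300/3173) − 10 = 18500/1323 in (≈ 13.983 in)
Ia = 0.2S: 0.2·13.983 = 2.797 in (exactly 3700/1323)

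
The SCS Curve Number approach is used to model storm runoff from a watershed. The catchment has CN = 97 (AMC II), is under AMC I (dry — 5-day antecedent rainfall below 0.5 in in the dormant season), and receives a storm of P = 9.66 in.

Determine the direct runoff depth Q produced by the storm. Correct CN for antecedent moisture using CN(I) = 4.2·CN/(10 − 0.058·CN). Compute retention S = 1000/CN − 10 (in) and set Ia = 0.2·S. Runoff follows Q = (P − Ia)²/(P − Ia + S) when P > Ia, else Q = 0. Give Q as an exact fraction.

CN(I) from CN(II)=97: (4.2·97)/(10 − 0.058·97) = 67900/729 ≈ 93.141
S = 1000/(67900/729) − 10 = 500/679 in ≈ 0.736 in
Initial abstraction Ia = S/5 = (500/679)/5 = 100/679 ≈ 0.147 in
P − Ia = 9.660 − 0.147 = 322957/33950 ≈ 9.513 in (> 0, runoff occurs)
Runoff Q = (P−Ia)²/(P−Ia+S) = (9.513)²/(9.513+0.736) = 104301223849/11813140150 ≈ 8.829 in

Q = 104301223849/11813140150 in ≈ 8.829 in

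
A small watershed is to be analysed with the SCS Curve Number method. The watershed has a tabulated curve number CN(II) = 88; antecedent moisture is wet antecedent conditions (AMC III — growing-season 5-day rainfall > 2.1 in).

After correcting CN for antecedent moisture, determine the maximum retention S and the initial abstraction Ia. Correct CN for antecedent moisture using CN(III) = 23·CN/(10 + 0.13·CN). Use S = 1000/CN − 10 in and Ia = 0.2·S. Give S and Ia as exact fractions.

S = 150/253 in ≈ 0.593 in; Ia = 30/253 in ≈ 0.119 in

Wet (AMC III): CN(III) = 23·88/(10 + 0.13·88) = 2024/(536/25) = 6325/67 ≈ 94.403
S = 1000/(6325/67) − 10 = 150/253 in ≈ 0.593 in
Initial abstraction Ia = S/5 = (150/253)/5 = 30/253 ≈ 0.119 in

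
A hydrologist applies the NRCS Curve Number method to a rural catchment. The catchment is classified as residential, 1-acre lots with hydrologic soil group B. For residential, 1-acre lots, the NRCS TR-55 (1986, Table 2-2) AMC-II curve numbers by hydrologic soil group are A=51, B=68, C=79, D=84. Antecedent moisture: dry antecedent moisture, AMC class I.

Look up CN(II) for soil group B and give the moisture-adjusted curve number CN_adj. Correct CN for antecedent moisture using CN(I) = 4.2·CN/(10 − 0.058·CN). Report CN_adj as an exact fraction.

CN_adj = 35700/757 ≈ 47.160

NRCS table: residential, 1-acre lots, soil group B → CN(II) = 68
Dry (AMC I): CN(I) = 4.2·68/(10 − 0.058·68) = (1428/5)/(757/125) = 35700/757 ≈ 47.160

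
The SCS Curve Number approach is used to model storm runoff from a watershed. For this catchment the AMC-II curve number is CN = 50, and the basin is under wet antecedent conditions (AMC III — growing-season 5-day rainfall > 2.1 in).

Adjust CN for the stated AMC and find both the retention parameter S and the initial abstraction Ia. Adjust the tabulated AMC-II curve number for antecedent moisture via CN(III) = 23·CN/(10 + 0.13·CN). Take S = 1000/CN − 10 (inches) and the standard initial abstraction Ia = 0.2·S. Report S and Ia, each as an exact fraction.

S = 100/23 in ≈ 4.348 in; Ia = 20/23 in ≈ 0.870 in

Wet (AMC III): CN(III) = 23·50/(10 + 0.13·50) = 1150/(33/2) = 2300/33 ≈ 69.697
S = 1000/(2300/33) − 10 = 100/23 in ≈ 4.348 in
Initial abstraction Ia = S/5 = (100/23)/5 = 20/23 ≈ 0.870 in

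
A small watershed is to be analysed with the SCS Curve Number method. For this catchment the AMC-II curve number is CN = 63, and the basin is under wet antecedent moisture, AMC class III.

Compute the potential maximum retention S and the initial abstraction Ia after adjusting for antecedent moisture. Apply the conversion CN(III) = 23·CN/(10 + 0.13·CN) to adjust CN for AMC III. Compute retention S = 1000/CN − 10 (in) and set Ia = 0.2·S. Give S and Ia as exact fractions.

Wet (AMC III): CN(III) = 23·63/(10 + 0.13·63) = 1449/(1819/100) = 144900/1819 ≈ 79.659
S = 1000/(144900/1819) − 10 = 3700/1449 in ≈ 2.553 in
Initial abstraction Ia = S/5 = (3700/1449)/5 = 740/1449 ≈ 0.511 in

S = 3700/1449 in ≈ 2.553 in; Ia = 740/1449 in ≈ 0.511 in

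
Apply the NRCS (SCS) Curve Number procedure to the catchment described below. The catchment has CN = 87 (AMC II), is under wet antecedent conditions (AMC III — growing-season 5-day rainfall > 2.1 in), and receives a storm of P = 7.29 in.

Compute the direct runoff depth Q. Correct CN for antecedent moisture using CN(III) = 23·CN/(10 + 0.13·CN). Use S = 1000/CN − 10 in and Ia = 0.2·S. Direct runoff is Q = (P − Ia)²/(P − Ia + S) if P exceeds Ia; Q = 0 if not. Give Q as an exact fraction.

Adjust CN=87 to AMC III: 23·87/(10 + 0.13·87) → 2001 ÷ (2131/100) = 200100/2131 ≈ 93.900
Max retention: S = 1000/(200100/2131) − 10 = 1300/2001 in (≈ 0.650 in)
Ia = 0.2S: 0.2·0.650 = 0.130 in (exactly 260/2001)
Since P=7.290 > Ia=0.130: effective rainfall P−Ia = 1432729/200100 in
Q: (1432729/200100)² ÷ (1562729/200100) = 2052712387441/312702072900 in (≈ 6.564 in)

Q = 2052712387441/312702072900 in ≈ 6.564 in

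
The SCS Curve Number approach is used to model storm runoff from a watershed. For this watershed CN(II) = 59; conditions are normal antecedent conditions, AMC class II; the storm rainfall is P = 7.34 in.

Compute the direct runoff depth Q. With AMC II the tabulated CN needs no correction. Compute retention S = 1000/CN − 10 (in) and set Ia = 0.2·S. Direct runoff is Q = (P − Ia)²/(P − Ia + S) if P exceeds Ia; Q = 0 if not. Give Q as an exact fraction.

Q = 308107809/112256350 in ≈ 2.745 in

CN(II) = 59; AMC II needs no correction.
S = 1000/59 − 10 = 410/59 in ≈ 6.949 in
Ia = 0.2S: 0.2·6.949 = 1.390 in (exactly 82/59)
Since P=7.340 > Ia=1.390: effective rainfall P−Ia = 17553/2950 in
Runoff Q = (P−Ia)²/(P−Ia+S) = (5.950)²/(5.950+6.949) = 308107809/112256350 ≈ 2.745 in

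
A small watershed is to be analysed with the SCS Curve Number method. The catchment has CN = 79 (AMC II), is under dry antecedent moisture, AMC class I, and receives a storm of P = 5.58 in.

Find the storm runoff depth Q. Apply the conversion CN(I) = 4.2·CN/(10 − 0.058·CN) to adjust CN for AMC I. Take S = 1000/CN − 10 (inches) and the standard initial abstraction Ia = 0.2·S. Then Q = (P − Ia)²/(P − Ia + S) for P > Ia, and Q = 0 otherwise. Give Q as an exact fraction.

CN(I) from CN(II)=79: (4.2·79)/(10 − 0.058·79) = 7900/129 ≈ 61.240
Max retention: S = 1000/(7900/129) − 10 = 500/79 in (≈ 6.329 in)
Ia = 0.2S: 0.2·6.329 = 1.266 in (exactly 100/79)
Since P=5.580 > Ia=1.266: effective rainfall P−Ia = 17041/3950 in
Q: (17041/3950)² ÷ (42041/3950) = 290395681/166061950 in (≈ 1.749 in)

Q = 290395681/166061950 in ≈ 1.749 in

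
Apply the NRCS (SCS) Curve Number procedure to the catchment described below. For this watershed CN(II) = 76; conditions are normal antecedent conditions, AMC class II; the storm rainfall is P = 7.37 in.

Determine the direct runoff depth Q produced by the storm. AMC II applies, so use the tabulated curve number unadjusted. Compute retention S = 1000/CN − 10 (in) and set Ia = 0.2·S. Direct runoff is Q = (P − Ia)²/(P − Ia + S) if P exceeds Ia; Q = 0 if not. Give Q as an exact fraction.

AMC II — tabulated CN = 76 applies directly.
Retention S: 1000/CN − 10 with CN=76.000 → S = 60/19 ≈ 3.158 in
Ia = 0.2·(60/19) = 12/19 in ≈ 0.632 in
Since P=7.370 > Ia=0.632: effective rainfall P−Ia = 12803/1900 in
Q = (12803/1900)²/((12803/1900) + 60/19) = (163916809/3610000)/(18803/1900) = 163916809/35725700 in ≈ 4.588 in

Q = 163916809/35725700 in ≈ 4.588 in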